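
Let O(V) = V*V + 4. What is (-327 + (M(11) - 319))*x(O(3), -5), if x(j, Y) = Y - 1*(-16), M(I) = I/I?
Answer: -7095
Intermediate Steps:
M(I) = 1
O(V) = 4 + V² (O(V) = V² + 4 = 4 + V²)
x(j, Y) = 16 + Y (x(j, Y) = Y + 16 = 16 + Y)
(-327 + (M(11) - 319))*x(O(3), -5) = (-327 + (1 - 319))*(16 - 5) = (-327 - 318)*11 = -645*11 = -7095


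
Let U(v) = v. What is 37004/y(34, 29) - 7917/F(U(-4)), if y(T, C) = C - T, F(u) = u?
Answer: -108431/20 ≈ -5421.5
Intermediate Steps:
37004/y(34, 29) - 7917/F(U(-4)) = 37004/(29 - 1*34) - 7917/(-4) = 37004/(29 - 34) - 7917*(-1/4) = 37004/(-5) + 7917/4 = 37004*(-1/5) + 7917/4 = -37004/5 + 7917/4 = -108431/20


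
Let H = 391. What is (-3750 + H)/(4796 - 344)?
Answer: -3359/4452 ≈ -0.75449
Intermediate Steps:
(-3750 + H)/(4796 - 344) = (-3750 + 391)/(4796 - 344) = -3359/4452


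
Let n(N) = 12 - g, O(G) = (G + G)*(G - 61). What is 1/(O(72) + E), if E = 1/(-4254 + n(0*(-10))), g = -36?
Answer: 4206/6662303 ≈ 0.00063131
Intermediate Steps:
O(G) = 2*G*(-61 + G) (O(G) = (2*G)*(-61 + G) = 2*G*(-61 + G))
n(N) = 48 (n(N) = 12 - 1*(-36) = 12 + 36 = 48)
E = -1/4206 (E = 1/(-4254 + 48) = 1/(-4206) = -1/4206 ≈ -0.00023776)
1/(O(72) + E) = 1/(2*72*(-61 + 72) - 1/4206) = 1/(2*72*11 - 1/4206) = 1/(1584 - 1/4206) = 1/(6662303/4206) = 4206/6662303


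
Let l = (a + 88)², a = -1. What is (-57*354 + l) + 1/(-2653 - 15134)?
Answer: -224276284/17787 ≈ -12609.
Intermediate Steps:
l = 7569 (l = (-1 + 88)² = 87² = 7569)
(-57*354 + l) + 1/(-2653 - 15134) = (-57*354 + 7569) + 1/(-2653 - 15134) = (-20178 + 7569) + 1/(-17787) = -12609 - 1/17787 = -224276284/17787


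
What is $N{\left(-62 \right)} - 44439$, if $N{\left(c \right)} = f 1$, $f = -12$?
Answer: $-44451$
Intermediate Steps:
$N{\left(c \right)} = -12$ ($N{\left(c \right)} = \left(-12\right) 1 = -12$)
$N{\left(-62 \right)} - 44439 = -12 - 44439 = -44451$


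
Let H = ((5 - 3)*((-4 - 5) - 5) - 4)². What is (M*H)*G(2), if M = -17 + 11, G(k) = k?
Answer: -12288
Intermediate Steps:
M = -6
H = 1024 (H = (2*(-9 - 5) - 4)² = (2*(-14) - 4)² = (-28 - 4)² = (-32)² = 1024)
(M*H)*G(2) = -6*1024*2 = -6144*2 = -12288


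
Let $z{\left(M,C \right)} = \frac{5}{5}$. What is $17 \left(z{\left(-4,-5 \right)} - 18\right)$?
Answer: $-289$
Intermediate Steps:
$z{\left(M,C \right)} = 1$ ($z{\left(M,C \right)} = 5 \cdot \frac{1}{5} = 1$)
$17 \left(z{\left(-4,-5 \right)} - 18\right) = 17 \left(1 - 18\right) = 17 \left(-17\right) = -289$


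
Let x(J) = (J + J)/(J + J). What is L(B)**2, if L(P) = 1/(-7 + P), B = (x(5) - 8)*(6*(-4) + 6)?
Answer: 1/14161 ≈ 7.0616e-5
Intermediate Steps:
x(J) = 1 (x(J) = (2*J)/((2*J)) = (2*J)*(1/(2*J)) = 1)
B = 126 (B = (1 - 8)*(6*(-4) + 6) = -7*(-24 + 6) = -7*(-18) = 126)
L(B)**2 = (1/(-7 + 126))**2 = (1/119)**2 = 1/14161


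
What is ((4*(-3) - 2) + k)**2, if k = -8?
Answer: 484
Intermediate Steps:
((4*(-3) - 2) + k)**2 = ((4*(-3) - 2) - 8)**2 = ((-12 - 2) - 8)**2 = (-14 - 8)**2 = (-22)**2 = 484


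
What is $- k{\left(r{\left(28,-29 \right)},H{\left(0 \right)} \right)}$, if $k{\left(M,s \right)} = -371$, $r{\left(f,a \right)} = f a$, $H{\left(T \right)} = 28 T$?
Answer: $371$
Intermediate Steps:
$r{\left(f,a \right)} = a f$
$- k{\left(r{\left(28,-29 \right)},H{\left(0 \right)} \right)} = \left(-1\right) \left(-371\right) = 371$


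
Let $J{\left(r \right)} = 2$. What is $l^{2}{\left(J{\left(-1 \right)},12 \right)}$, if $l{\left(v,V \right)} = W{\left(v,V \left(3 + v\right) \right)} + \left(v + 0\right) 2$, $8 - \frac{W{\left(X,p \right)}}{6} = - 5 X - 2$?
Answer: $15376$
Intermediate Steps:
$W{\left(X,p \right)} = 60 + 30 X$ ($W{\left(X,p \right)} = 48 - 6 \left(- 5 X - 2\right) = 48 - 6 \left(-2 - 5 X\right) = 48 + \left(12 + 30 X\right) = 60 + 30 X$)
$l{\left(v,V \right)} = 60 + 32 v$ ($l{\left(v,V \right)} = \left(60 + 30 v\right) + \left(v + 0\right) 2 = \left(60 + 30 v\right) + v 2 = \left(60 + 30 v\right) + 2 v = 60 + 32 v$)
$l^{2}{\left(J{\left(-1 \right)},12 \right)} = \left(60 + 32 \cdot 2\right)^{2} = \left(60 + 64\right)^{2} = 124^{2} = 15376$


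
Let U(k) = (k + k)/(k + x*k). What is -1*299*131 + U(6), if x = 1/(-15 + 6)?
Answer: -156667/4 ≈ -39167.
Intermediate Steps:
x = -1/9 (x = 1/(-9) = -1/9 ≈ -0.11111)
U(k) = 9/4 (U(k) = (k + k)/(k - k/9) = (2*k)/((8*k/9)) = (2*k)*(9/(8*k)) = 9/4)
-1*299*131 + U(6) = -1*299*131 + 9/4 = -299*131 + 9/4 = -39169 + 9/4 = -156667/4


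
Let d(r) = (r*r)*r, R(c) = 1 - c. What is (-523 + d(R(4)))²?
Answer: 302500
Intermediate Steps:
d(r) = r³ (d(r) = r²*r = r³)
(-523 + d(R(4)))² = (-523 + (1 - 1*4)³)² = (-523 + (1 - 4)³)² = (-523 + (-3)³)² = (-523 - 27)² = (-550)² = 302500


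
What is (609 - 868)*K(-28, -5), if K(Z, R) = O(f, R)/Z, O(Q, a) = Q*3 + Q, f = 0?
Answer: 0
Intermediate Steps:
O(Q, a) = 4*Q (O(Q, a) = 3*Q + Q = 4*Q)
K(Z, R) = 0 (K(Z, R) = (4*0)/Z = 0/Z = 0)
(609 - 868)*K(-28, -5) = (609 - 868)*0 = -259*0 = 0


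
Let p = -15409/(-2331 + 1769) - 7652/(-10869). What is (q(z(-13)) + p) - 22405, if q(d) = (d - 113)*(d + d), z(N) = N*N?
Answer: -21067049461/6108378 ≈ -3448.9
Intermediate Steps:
z(N) = N**2
p = 171780845/6108378 (p = -15409/(-562) - 7652*(-1/10869) = -15409*(-1/562) + 7652/10869 = 15409/562 + 7652/10869 = 171780845/6108378 ≈ 28.122)
q(d) = 2*d*(-113 + d) (q(d) = (-113 + d)*(2*d) = 2*d*(-113 + d))
(q(z(-13)) + p) - 22405 = (2*(-13)**2*(-113 + (-13)**2) + 171780845/6108378) - 22405 = (2*169*(-113 + 169) + 171780845/6108378) - 22405 = (2*169*56 + 171780845/6108378) - 22405 = (18928 + 171780845/6108378) - 22405 = 115791159629/6108378 - 22405 = -21067049461/6108378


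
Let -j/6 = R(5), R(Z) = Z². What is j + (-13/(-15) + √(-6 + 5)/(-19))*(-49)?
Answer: -2887/15 + 49*I/19 ≈ -192.47 + 2.5789*I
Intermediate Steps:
j = -150 (j = -6*5² = -6*25 = -150)
j + (-13/(-15) + √(-6 + 5)/(-19))*(-49) = -150 + (-13/(-15) + √(-6 + 5)/(-19))*(-49) = -150 + (-13*(-1/15) + √(-1)*(-1/19))*(-49) = -150 + (13/15 + I*(-1/19))*(-49) = -150 + (13/15 - I/19)*(-49) = -150 + (-637/15 + 49*I/19) = -2887/15 + 49*I/19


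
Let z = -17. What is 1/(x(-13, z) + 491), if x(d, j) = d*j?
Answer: 1/712 ≈ 0.0014045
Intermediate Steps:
1/(x(-13, z) + 491) = 1/(-13*(-17) + 491) = 1/(221 + 491) = 1/712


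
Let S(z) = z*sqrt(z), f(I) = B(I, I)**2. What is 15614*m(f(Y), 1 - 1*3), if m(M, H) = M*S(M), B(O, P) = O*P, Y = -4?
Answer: 16372465664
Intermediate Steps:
f(I) = I**4 (f(I) = (I*I)**2 = (I**2)**2 = I**4)
S(z) = z**(3/2)
m(M, H) = M**(5/2) (m(M, H) = M*M**(3/2) = M**(5/2))
15614*m(f(Y), 1 - 1*3) = 15614*((-4)**4)**(5/2) = 15614*256**(5/2) = 15614*1048576 = 16372465664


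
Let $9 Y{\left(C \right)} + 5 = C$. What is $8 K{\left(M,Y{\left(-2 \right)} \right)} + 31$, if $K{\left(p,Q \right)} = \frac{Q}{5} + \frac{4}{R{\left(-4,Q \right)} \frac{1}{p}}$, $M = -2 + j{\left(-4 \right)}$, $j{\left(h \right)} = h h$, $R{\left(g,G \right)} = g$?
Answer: $- \frac{3701}{45} \approx -82.244$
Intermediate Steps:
$Y{\left(C \right)} = - \frac{5}{9} + \frac{C}{9}$
$j{\left(h \right)} = h^{2}$
$M = 14$ ($M = -2 + \left(-4\right)^{2} = -2 + 16 = 14$)
$K{\left(p,Q \right)} = - p + \frac{Q}{5}$ ($K{\left(p,Q \right)} = \frac{Q}{5} + \frac{4}{\left(-4\right) \frac{1}{p}} = Q \frac{1}{5} + 4 \left(- \frac{p}{4}\right) = \frac{Q}{5} - p = - p + \frac{Q}{5}$)
$8 K{\left(M,Y{\left(-2 \right)} \right)} + 31 = 8 \left(\left(-1\right) 14 + \frac{- \frac{5}{9} + \frac{1}{9} \left(-2\right)}{5}\right) + 31 = 8 \left(-14 + \frac{- \frac{5}{9} - \frac{2}{9}}{5}\right) + 31 = 8 \left(-14 + \frac{1}{5} \left(- \frac{7}{9}\right)\right) + 31 = 8 \left(-14 - \frac{7}{45}\right) + 31 = 8 \left(- \frac{637}{45}\right) + 31 = - \frac{5096}{45} + 31 = - \frac{3701}{45}$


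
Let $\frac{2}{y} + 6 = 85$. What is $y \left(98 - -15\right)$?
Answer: $\frac{226}{79} \approx 2.8608$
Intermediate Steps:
$y = \frac{2}{79}$ ($y = \frac{2}{-6 + 85} = \frac{2}{79} \approx 0.025316$)
$y \left(98 - -15\right) = \frac{2 \left(98 - -15\right)}{79} = \frac{2 \left(98 + 15\right)}{79} = \frac{2}{79} \cdot 113 = \frac{226}{79}$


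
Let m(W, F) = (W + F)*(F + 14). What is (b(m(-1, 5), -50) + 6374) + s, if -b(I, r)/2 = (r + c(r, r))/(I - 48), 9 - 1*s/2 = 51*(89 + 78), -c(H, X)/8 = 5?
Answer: -74449/7 ≈ -10636.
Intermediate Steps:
c(H, X) = -40 (c(H, X) = -8*5 = -40)
m(W, F) = (14 + F)*(F + W) (m(W, F) = (F + W)*(14 + F) = (14 + F)*(F + W))
s = -17016 (s = 18 - 102*(89 + 78) = 18 - 102*167 = 18 - 2*8517 = 18 - 17034 = -17016)
b(I, r) = -2*(-40 + r)/(-48 + I) (b(I, r) = -2*(r - 40)/(I - 48) = -2*(-40 + r)/(-48 + I))
(b(m(-1, 5), -50) + 6374) + s = (2*(40 - 1*(-50))/(-48 + (5² + 14*5 + 14*(-1) + 5*(-1))) + 6374) - 17016 = (2*(40 + 50)/(-48 + (25 + 70 - 14 - 5)) + 6374) - 17016 = (2*90/(-48 + 76) + 6374) - 17016 = (2*90/28 + 6374) - 17016 = (2*(1/28)*90 + 6374) - 17016 = (45/7 + 6374) - 17016 = 44663/7 - 17016 = -74449/7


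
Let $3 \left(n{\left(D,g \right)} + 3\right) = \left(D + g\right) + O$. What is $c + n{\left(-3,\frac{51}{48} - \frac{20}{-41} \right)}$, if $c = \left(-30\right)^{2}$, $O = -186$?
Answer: $\frac{547443}{656} \approx 834.52$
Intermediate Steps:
$c = 900$
$n{\left(D,g \right)} = -65 + \frac{D}{3} + \frac{g}{3}$ ($n{\left(D,g \right)} = -3 + \frac{\left(D + g\right) - 186}{3} = -3 + \frac{-186 + D + g}{3} = -3 + \left(-62 + \frac{D}{3} + \frac{g}{3}\right) = -65 + \frac{D}{3} + \frac{g}{3}$)
$c + n{\left(-3,\frac{51}{48} - \frac{20}{-41} \right)} = 900 + \left(-65 + \frac{1}{3} \left(-3\right) + \frac{\frac{51}{48} - \frac{20}{-41}}{3}\right) = 900 - \left(66 - \frac{51 \cdot \frac{1}{48} - - \frac{20}{41}}{3}\right) = 900 - \left(66 - \frac{\frac{17}{16} + \frac{20}{41}}{3}\right) = 900 - \frac{42957}{656} = \frac{547443}{656}$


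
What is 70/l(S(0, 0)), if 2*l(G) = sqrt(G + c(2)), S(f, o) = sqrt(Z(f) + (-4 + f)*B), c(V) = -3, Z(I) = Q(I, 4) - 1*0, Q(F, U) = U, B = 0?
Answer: -140*I ≈ -140.0*I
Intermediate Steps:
Z(I) = 4 (Z(I) = 4 - 1*0 = 4 + 0 = 4)
S(f, o) = 2 (S(f, o) = sqrt(4 + (-4 + f)*0) = sqrt(4 + 0) = sqrt(4) = 2)
l(G) = sqrt(-3 + G)/2 (l(G) = sqrt(G - 3)/2 = sqrt(-3 + G)/2)
70/l(S(0, 0)) = 70/((sqrt(-3 + 2)/2)) = 70/((sqrt(-1)/2)) = 70/((I/2)) = 70*(-2*I) = -140*I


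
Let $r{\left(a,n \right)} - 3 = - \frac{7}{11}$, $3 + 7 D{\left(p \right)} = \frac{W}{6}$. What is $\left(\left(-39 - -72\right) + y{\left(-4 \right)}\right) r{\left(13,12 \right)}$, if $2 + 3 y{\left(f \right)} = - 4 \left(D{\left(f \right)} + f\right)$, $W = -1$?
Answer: $\frac{62686}{693} \approx 90.456$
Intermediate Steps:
$D{\left(p \right)} = - \frac{19}{42}$ ($D{\left(p \right)} = - \frac{3}{7} + \frac{\left(-1\right) \frac{1}{6}}{7} = - \frac{3}{7} + \frac{1}{7} \left(- \frac{1}{6}\right) = - \frac{3}{7} - \frac{1}{42} = - \frac{19}{42}$)
$r{\left(a,n \right)} = \frac{26}{11}$ ($r{\left(a,n \right)} = 3 - \frac{7}{11} = \frac{26}{11}$)
$y{\left(f \right)} = - \frac{4}{63} - \frac{4 f}{3}$ ($y{\left(f \right)} = - \frac{2}{3} + \frac{\left(-4\right) \left(- \frac{19}{42} + f\right)}{3} = - \frac{2}{3} + \frac{\frac{38}{21} - 4 f}{3} = - \frac{2}{3} - \left(- \frac{38}{63} + \frac{4 f}{3}\right) = - \frac{4}{63} - \frac{4 f}{3}$)
$\left(\left(-39 - -72\right) + y{\left(-4 \right)}\right) r{\left(13,12 \right)} = \left(\left(-39 - -72\right) - - \frac{332}{63}\right) \frac{26}{11} = \left(\left(-39 + 72\right) + \left(- \frac{4}{63} + \frac{16}{3}\right)\right) \frac{26}{11} = \left(33 + \frac{332}{63}\right) \frac{26}{11} = \frac{2411}{63} \cdot \frac{26}{11} = \frac{62686}{693}$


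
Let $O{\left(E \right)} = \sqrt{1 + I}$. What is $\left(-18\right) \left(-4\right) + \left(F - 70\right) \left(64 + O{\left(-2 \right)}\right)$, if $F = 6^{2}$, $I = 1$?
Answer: $-2104 - 34 \sqrt{2} \approx -2152.1$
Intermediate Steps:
$F = 36$
$O{\left(E \right)} = \sqrt{2}$ ($O{\left(E \right)} = \sqrt{1 + 1} = \sqrt{2}$)
$\left(-18\right) \left(-4\right) + \left(F - 70\right) \left(64 + O{\left(-2 \right)}\right) = \left(-18\right) \left(-4\right) + \left(36 - 70\right) \left(64 + \sqrt{2}\right) = 72 - 34 \left(64 + \sqrt{2}\right) = 72 - \left(2176 + 34 \sqrt{2}\right) = -2104 - 34 \sqrt{2}$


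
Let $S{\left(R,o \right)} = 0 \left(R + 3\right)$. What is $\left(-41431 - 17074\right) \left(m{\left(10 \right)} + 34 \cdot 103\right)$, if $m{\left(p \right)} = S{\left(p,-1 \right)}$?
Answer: $-204884510$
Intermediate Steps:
$S{\left(R,o \right)} = 0$ ($S{\left(R,o \right)} = 0 \left(3 + R\right) = 0$)
$m{\left(p \right)} = 0$
$\left(-41431 - 17074\right) \left(m{\left(10 \right)} + 34 \cdot 103\right) = \left(-41431 - 17074\right) \left(0 + 34 \cdot 103\right) = \left(-41431 - 17074\right) \left(0 + 3502\right) = \left(-41431 - 17074\right) 3502 = \left(-58505\right) 3502 = -204884510$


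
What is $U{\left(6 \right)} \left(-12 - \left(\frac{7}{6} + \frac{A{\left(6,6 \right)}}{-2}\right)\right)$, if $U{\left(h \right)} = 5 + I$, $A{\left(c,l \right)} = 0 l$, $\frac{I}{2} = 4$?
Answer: $- \frac{1027}{6} \approx -171.17$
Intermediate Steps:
$I = 8$ ($I = 2 \cdot 4 = 8$)
$A{\left(c,l \right)} = 0$
$U{\left(h \right)} = 13$ ($U{\left(h \right)} = 5 + 8 = 13$)
$U{\left(6 \right)} \left(-12 - \left(\frac{7}{6} + \frac{A{\left(6,6 \right)}}{-2}\right)\right) = 13 \left(-12 - \left(\frac{7}{6} + \frac{0}{-2}\right)\right) = 13 \left(-12 - \left(7 \cdot \frac{1}{6} + 0 \left(- \frac{1}{2}\right)\right)\right) = 13 \left(-12 - \left(\frac{7}{6} + 0\right)\right) = 13 \left(-12 - \frac{7}{6}\right) = 13 \left(- \frac{79}{6}\right) = - \frac{1027}{6}$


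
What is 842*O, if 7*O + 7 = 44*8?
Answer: 290490/7 ≈ 41499.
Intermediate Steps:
O = 345/7 (O = -1 + (44*8)/7 = -1 + (1/7)*352 = -1 + 352/7 = 345/7 ≈ 49.286)
842*O = 842*(345/7) = 290490/7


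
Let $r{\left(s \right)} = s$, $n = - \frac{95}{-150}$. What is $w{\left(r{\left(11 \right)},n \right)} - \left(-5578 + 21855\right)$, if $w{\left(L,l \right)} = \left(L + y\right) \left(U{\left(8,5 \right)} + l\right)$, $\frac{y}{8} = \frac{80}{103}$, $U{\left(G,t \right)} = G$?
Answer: $- \frac{16612241}{1030} \approx -16128.0$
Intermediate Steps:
$n = \frac{19}{30}$ ($n = \left(-95\right) \left(- \frac{1}{150}\right) = \frac{19}{30} \approx 0.63333$)
$y = \frac{640}{103}$ ($y = 8 \cdot \frac{80}{103} = \frac{640}{103} \approx 6.2136$)
$w{\left(L,l \right)} = \left(8 + l\right) \left(\frac{640}{103} + L\right)$ ($w{\left(L,l \right)} = \left(L + \frac{640}{103}\right) \left(8 + l\right) = \left(\frac{640}{103} + L\right) \left(8 + l\right) = \left(8 + l\right) \left(\frac{640}{103} + L\right)$)
$w{\left(r{\left(11 \right)},n \right)} - \left(-5578 + 21855\right) = \left(\frac{5120}{103} + 8 \cdot 11 + \frac{640}{103} \cdot \frac{19}{30} + 11 \cdot \frac{19}{30}\right) - \left(-5578 + 21855\right) = \left(\frac{5120}{103} + 88 + \frac{1216}{309} + \frac{209}{30}\right) - 16277 = \frac{153069}{1030} - 16277 = - \frac{16612241}{1030}$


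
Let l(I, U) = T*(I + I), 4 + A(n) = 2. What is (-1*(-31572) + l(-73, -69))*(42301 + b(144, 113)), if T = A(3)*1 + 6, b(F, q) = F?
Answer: 1315285660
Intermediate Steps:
A(n) = -2 (A(n) = -4 + 2 = -2)
T = 4 (T = -2*1 + 6 = -2 + 6 = 4)
l(I, U) = 8*I (l(I, U) = 4*(I + I) = 4*(2*I) = 8*I)
(-1*(-31572) + l(-73, -69))*(42301 + b(144, 113)) = (-1*(-31572) + 8*(-73))*(42301 + 144) = (31572 - 584)*42445 = 30988*42445 = 1315285660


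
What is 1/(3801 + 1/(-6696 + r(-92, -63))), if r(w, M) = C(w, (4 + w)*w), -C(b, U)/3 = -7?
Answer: 6675/25371674 ≈ 0.00026309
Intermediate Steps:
C(b, U) = 21 (C(b, U) = -3*(-7) = 21)
r(w, M) = 21
1/(3801 + 1/(-6696 + r(-92, -63))) = 1/(3801 + 1/(-6696 + 21)) = 1/(3801 + 1/(-6675)) = 1/(3801 - 1/6675) = 1/(25371674/6675) = 6675/25371674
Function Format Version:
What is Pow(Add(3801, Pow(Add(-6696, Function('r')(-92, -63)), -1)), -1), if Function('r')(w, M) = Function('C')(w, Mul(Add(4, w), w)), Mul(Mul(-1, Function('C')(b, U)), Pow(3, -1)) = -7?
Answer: Rational(6675, 25371674) ≈ 0.00026309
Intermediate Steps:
Function('C')(b, U) = 21 (Function('C')(b, U) = Mul(-3, -7) = 21)
Function('r')(w, M) = 21
Pow(Add(3801, Pow(Add(-6696, Function('r')(-92, -63)), -1)), -1) = Pow(Add(3801, Pow(Add(-6696, 21), -1)), -1) = Pow(Add(3801, Pow(-6675, -1)), -1) = Pow(Add(3801, Rational(-1, 6675)), -1) = Pow(Rational(25371674, 6675), -1) = Rational(6675, 25371674)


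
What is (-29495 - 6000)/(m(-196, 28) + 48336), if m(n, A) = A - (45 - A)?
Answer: -35495/48347 ≈ -0.73417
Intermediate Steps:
m(n, A) = -45 + 2*A (m(n, A) = A + (-45 + A) = -45 + 2*A)
(-29495 - 6000)/(m(-196, 28) + 48336) = (-29495 - 6000)/((-45 + 2*28) + 48336) = -35495/((-45 + 56) + 48336) = -35495/(11 + 48336) = -35495/48347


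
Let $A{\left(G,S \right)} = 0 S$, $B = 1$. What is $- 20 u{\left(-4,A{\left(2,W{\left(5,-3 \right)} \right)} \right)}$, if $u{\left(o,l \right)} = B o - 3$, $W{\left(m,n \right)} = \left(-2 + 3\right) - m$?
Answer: $140$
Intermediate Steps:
$W{\left(m,n \right)} = 1 - m$
$A{\left(G,S \right)} = 0$
$u{\left(o,l \right)} = -3 + o$ ($u{\left(o,l \right)} = 1 o - 3 = o - 3 = -3 + o$)
$- 20 u{\left(-4,A{\left(2,W{\left(5,-3 \right)} \right)} \right)} = - 20 \left(-3 - 4\right) = \left(-20\right) \left(-7\right) = 140$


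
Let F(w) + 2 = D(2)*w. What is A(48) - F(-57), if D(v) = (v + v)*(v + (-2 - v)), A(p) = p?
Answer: -406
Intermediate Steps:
D(v) = -4*v (D(v) = (2*v)*(-2) = -4*v)
F(w) = -2 - 8*w (F(w) = -2 + (-4*2)*w = -2 - 8*w)
A(48) - F(-57) = 48 - (-2 - 8*(-57)) = 48 - (-2 + 456) = 48 - 1*454 = 48 - 454 = -406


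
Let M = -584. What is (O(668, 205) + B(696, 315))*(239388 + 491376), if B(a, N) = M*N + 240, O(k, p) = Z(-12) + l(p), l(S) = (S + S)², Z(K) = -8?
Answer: -11420379792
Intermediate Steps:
l(S) = 4*S² (l(S) = (2*S)² = 4*S²)
O(k, p) = -8 + 4*p²
B(a, N) = 240 - 584*N (B(a, N) = -584*N + 240 = 240 - 584*N)
(O(668, 205) + B(696, 315))*(239388 + 491376) = ((-8 + 4*205²) + (240 - 584*315))*(239388 + 491376) = ((-8 + 4*42025) + (240 - 183960))*730764 = ((-8 + 168100) - 183720)*730764 = (168092 - 183720)*730764 = -15628*730764 = -11420379792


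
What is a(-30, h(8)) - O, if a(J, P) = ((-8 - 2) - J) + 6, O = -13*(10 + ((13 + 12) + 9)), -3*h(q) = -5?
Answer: 598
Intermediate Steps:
h(q) = 5/3 (h(q) = -⅓*(-5) = 5/3)
O = -572 (O = -13*(10 + (25 + 9)) = -13*(10 + 34) = -13*44 = -572)
a(J, P) = -4 - J (a(J, P) = (-10 - J) + 6 = -4 - J)
a(-30, h(8)) - O = (-4 - 1*(-30)) - 1*(-572) = (-4 + 30) + 572 = 26 + 572 = 598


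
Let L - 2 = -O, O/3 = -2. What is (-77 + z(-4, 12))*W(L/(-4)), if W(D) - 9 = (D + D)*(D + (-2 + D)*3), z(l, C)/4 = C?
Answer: -1885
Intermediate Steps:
O = -6 (O = 3*(-2) = -6)
z(l, C) = 4*C
L = 8 (L = 2 - 1*(-6) = 2 + 6 = 8)
W(D) = 9 + 2*D*(-6 + 4*D) (W(D) = 9 + (D + D)*(D + (-2 + D)*3) = 9 + (2*D)*(D + (-6 + 3*D)) = 9 + (2*D)*(-6 + 4*D) = 9 + 2*D*(-6 + 4*D))
(-77 + z(-4, 12))*W(L/(-4)) = (-77 + 4*12)*(9 - 96/(-4) + 8*(8/(-4))²) = (-77 + 48)*(9 - 96*(-1)/4 + 8*(8*(-¼))²) = -29*(9 - 12*(-2) + 8*(-2)²) = -29*(9 + 24 + 8*4) = -29*(9 + 24 + 32) = -29*65 = -1885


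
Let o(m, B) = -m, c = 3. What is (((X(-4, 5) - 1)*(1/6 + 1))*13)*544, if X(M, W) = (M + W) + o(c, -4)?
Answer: -24752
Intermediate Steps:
X(M, W) = -3 + M + W (X(M, W) = (M + W) - 1*3 = (M + W) - 3 = -3 + M + W)
(((X(-4, 5) - 1)*(1/6 + 1))*13)*544 = ((((-3 - 4 + 5) - 1)*(1/6 + 1))*13)*544 = (((-2 - 1)*(1/6 + 1))*13)*544 = (-3*7/6*13)*544 = -7/2*13*544 = -91/2*544 = -24752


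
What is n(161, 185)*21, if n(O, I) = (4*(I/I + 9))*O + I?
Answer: 139125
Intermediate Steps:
n(O, I) = I + 40*O (n(O, I) = (4*(1 + 9))*O + I = (4*10)*O + I = 40*O + I = I + 40*O)
n(161, 185)*21 = (185 + 40*161)*21 = (185 + 6440)*21 = 6625*21 = 139125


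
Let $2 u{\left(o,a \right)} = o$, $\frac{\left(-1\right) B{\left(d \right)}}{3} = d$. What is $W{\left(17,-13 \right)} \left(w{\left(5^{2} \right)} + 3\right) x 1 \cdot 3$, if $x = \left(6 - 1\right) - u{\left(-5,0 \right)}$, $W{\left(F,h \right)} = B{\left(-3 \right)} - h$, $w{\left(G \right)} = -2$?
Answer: $495$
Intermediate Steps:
$B{\left(d \right)} = - 3 d$
$u{\left(o,a \right)} = \frac{o}{2}$
$W{\left(F,h \right)} = 9 - h$ ($W{\left(F,h \right)} = \left(-3\right) \left(-3\right) - h = 9 - h$)
$x = \frac{15}{2}$ ($x = \left(6 - 1\right) - \frac{1}{2} \left(-5\right) = \left(6 - 1\right) - - \frac{5}{2} = 5 + \frac{5}{2} = \frac{15}{2} \approx 7.5$)
$W{\left(17,-13 \right)} \left(w{\left(5^{2} \right)} + 3\right) x 1 \cdot 3 = \left(9 - -13\right) \left(-2 + 3\right) \frac{15}{2} \cdot 1 \cdot 3 = \left(9 + 13\right) 1 \cdot \frac{15}{2} \cdot 3 = 22 \cdot 1 \cdot \frac{45}{2} = 22 \cdot \frac{45}{2} = 495$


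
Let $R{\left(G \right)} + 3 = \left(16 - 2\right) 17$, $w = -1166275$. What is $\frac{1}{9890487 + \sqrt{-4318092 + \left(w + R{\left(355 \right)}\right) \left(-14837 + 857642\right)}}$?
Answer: $\frac{1098943}{10978275750829} - \frac{14 i \sqrt{557113753}}{32934827252487} \approx 1.001 \cdot 10^{-7} - 1.0033 \cdot 10^{-8} i$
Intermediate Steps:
$R{\left(G \right)} = 235$ ($R{\left(G \right)} = -3 + \left(16 - 2\right) 17 = -3 + 14 \cdot 17 = -3 + 238 = 235$)
$\frac{1}{9890487 + \sqrt{-4318092 + \left(w + R{\left(355 \right)}\right) \left(-14837 + 857642\right)}} = \frac{1}{9890487 + \sqrt{-4318092 + \left(-1166275 + 235\right) \left(-14837 + 857642\right)}} = \frac{1}{9890487 + \sqrt{-4318092 - 982744342200}} = \frac{1}{9890487 + \sqrt{-982748660292}} = \frac{1}{9890487 + 42 i \sqrt{557113753}}$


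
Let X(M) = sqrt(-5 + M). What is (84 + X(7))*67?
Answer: 5628 + 67*sqrt(2) ≈ 5722.8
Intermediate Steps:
(84 + X(7))*67 = (84 + sqrt(-5 + 7))*67 = (84 + sqrt(2))*67 = 5628 + 67*sqrt(2)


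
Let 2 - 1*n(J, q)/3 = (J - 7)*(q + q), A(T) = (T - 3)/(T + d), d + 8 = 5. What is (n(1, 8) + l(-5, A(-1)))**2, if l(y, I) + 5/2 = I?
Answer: 342225/4 ≈ 85556.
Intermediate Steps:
d = -3 (d = -8 + 5 = -3)
A(T) = 1 (A(T) = (T - 3)/(T - 3) = (-3 + T)/(-3 + T) = 1)
l(y, I) = -5/2 + I
n(J, q) = 6 - 6*q*(-7 + J) (n(J, q) = 6 - 3*(J - 7)*(q + q) = 6 - 3*(-7 + J)*2*q = 6 - 6*q*(-7 + J))
(n(1, 8) + l(-5, A(-1)))**2 = ((6 + 42*8 - 6*1*8) + (-5/2 + 1))**2 = ((6 + 336 - 48) - 3/2)**2 = (294 - 3/2)**2 = (585/2)**2 = 342225/4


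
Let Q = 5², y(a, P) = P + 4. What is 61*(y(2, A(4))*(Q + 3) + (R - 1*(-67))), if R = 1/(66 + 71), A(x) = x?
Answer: 2431948/137 ≈ 17751.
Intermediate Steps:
R = 1/137 ≈ 0.0072993
y(a, P) = 4 + P
Q = 25
61*(y(2, A(4))*(Q + 3) + (R - 1*(-67))) = 61*((4 + 4)*(25 + 3) + (1/137 - 1*(-67))) = 61*(8*28 + (1/137 + 67)) = 61*(224 + 9180/137) = 61*(39868/137) = 2431948/137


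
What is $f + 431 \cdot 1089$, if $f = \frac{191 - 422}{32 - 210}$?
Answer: $\frac{83546133}{178} \approx 4.6936 \cdot 10^{5}$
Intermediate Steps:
$f = \frac{231}{178}$ ($f = - \frac{231}{-178} = \left(-231\right) \left(- \frac{1}{178}\right) = \frac{231}{178} \approx 1.2978$)
$f + 431 \cdot 1089 = \frac{231}{178} + 431 \cdot 1089 = \frac{231}{178} + 469359 = \frac{83546133}{178}$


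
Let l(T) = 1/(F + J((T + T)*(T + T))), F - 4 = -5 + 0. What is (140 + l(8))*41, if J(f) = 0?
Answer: 5699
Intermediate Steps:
F = -1 (F = 4 + (-5 + 0) = 4 - 5 = -1)
l(T) = -1 (l(T) = 1/(-1 + 0) = 1/(-1) = -1)
(140 + l(8))*41 = (140 - 1)*41 = 139*41 = 5699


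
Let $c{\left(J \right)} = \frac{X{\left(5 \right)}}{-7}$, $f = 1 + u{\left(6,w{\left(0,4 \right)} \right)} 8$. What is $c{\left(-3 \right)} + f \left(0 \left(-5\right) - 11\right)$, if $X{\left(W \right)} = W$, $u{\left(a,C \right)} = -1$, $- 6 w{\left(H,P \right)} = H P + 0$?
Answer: $\frac{534}{7} \approx 76.286$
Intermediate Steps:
$w{\left(H,P \right)} = - \frac{H P}{6}$ ($w{\left(H,P \right)} = - \frac{H P + 0}{6} = - \frac{H P}{6}$)
$f = -7$ ($f = 1 - 8 = -7$)
$c{\left(J \right)} = - \frac{5}{7}$ ($c{\left(J \right)} = \frac{5}{-7} = 5 \left(- \frac{1}{7}\right) = - \frac{5}{7}$)
$c{\left(-3 \right)} + f \left(0 \left(-5\right) - 11\right) = - \frac{5}{7} - 7 \left(0 \left(-5\right) - 11\right) = - \frac{5}{7} - 7 \left(0 - 11\right) = - \frac{5}{7} - -77 = - \frac{5}{7} + 77 = \frac{534}{7}$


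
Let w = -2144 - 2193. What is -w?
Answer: 4337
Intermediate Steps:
w = -4337
-w = -1*(-4337) = 4337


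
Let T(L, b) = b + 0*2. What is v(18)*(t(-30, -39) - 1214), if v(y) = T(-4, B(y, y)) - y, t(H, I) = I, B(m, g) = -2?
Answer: 25060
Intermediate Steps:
T(L, b) = b (T(L, b) = b + 0 = b)
v(y) = -2 - y
v(18)*(t(-30, -39) - 1214) = (-2 - 1*18)*(-39 - 1214) = (-2 - 18)*(-1253) = -20*(-1253) = 25060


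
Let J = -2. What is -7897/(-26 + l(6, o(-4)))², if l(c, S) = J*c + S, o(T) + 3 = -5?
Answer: -7897/2116 ≈ -3.7320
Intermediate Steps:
o(T) = -8 (o(T) = -3 - 5 = -8)
l(c, S) = S - 2*c (l(c, S) = -2*c + S = S - 2*c)
-7897/(-26 + l(6, o(-4)))² = -7897/(-26 + (-8 - 2*6))² = -7897/(-26 + (-8 - 12))² = -7897/(-26 - 20)² = -7897/((-46)²) = -7897/2116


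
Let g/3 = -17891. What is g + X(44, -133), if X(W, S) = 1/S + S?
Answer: -7156199/133 ≈ -53806.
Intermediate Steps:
g = -53673 (g = 3*(-17891) = -53673)
X(W, S) = S + 1/S
g + X(44, -133) = -53673 + (-133 + 1/(-133)) = -53673 + (-133 - 1/133) = -53673 - 17690/133 = -7156199/133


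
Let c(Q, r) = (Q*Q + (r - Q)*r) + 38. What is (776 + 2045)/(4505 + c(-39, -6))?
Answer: 403/838 ≈ 0.48091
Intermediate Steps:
c(Q, r) = 38 + Q² + r*(r - Q) (c(Q, r) = (Q² + r*(r - Q)) + 38 = 38 + Q² + r*(r - Q))
(776 + 2045)/(4505 + c(-39, -6)) = (776 + 2045)/(4505 + (38 + (-39)² + (-6)² - 1*(-39)*(-6))) = 2821/(4505 + (38 + 1521 + 36 - 234)) = 2821/(4505 + 1361) = 2821/5866 = 2821*(1/5866) = 403/838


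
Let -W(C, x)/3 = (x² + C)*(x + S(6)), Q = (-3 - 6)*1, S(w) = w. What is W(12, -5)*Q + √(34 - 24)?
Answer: 999 + √10 ≈ 1002.2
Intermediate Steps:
Q = -9 (Q = -9*1 = -9)
W(C, x) = -3*(6 + x)*(C + x²) (W(C, x) = -3*(x² + C)*(x + 6) = -3*(C + x²)*(6 + x) = -3*(6 + x)*(C + x²))
W(12, -5)*Q + √(34 - 24) = (-18*12 - 18*(-5)² - 3*(-5)³ - 3*12*(-5))*(-9) + √(34 - 24) = (-216 - 18*25 - 3*(-125) + 180)*(-9) + √10 = (-216 - 450 + 375 + 180)*(-9) + √10 = -111*(-9) + √10 = 999 + √10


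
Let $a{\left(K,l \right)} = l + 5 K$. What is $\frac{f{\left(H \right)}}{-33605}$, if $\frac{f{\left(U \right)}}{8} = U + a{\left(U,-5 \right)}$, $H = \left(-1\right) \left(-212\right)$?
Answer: $- \frac{10136}{33605} \approx -0.30162$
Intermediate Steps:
$H = 212$
$f{\left(U \right)} = -40 + 48 U$ ($f{\left(U \right)} = 8 \left(U + \left(-5 + 5 U\right)\right) = 8 \left(-5 + 6 U\right) = -40 + 48 U$)
$\frac{f{\left(H \right)}}{-33605} = \frac{-40 + 48 \cdot 212}{-33605} = \left(-40 + 10176\right) \left(- \frac{1}{33605}\right) = 10136 \left(- \frac{1}{33605}\right) = - \frac{10136}{33605}$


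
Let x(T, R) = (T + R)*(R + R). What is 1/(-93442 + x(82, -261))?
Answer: -1/4 ≈ -0.25000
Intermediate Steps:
x(T, R) = 2*R*(R + T) (x(T, R) = (R + T)*(2*R) = 2*R*(R + T))
1/(-93442 + x(82, -261)) = 1/(-93442 + 2*(-261)*(-261 + 82)) = 1/(-93442 + 2*(-261)*(-179)) = 1/(-93442 + 93438) = 1/(-4) = -1/4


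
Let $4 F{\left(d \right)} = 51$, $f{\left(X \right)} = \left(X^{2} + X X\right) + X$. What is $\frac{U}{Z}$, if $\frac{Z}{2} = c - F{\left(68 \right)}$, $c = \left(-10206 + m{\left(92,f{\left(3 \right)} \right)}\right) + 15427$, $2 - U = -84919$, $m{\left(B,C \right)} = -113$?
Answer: $\frac{169842}{20381} \approx 8.3333$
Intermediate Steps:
$f{\left(X \right)} = X + 2 X^{2}$ ($f{\left(X \right)} = \left(X^{2} + X^{2}\right) + X = 2 X^{2} + X = X + 2 X^{2}$)
$F{\left(d \right)} = \frac{51}{4}$ ($F{\left(d \right)} = \frac{1}{4} \cdot 51 = \frac{51}{4}$)
$U = 84921$ ($U = 2 - -84919 = 2 + 84919 = 84921$)
$c = 5108$ ($c = \left(-10206 - 113\right) + 15427 = -10319 + 15427 = 5108$)
$Z = \frac{20381}{2}$ ($Z = 2 \left(5108 - \frac{51}{4}\right) = 2 \cdot \frac{20381}{4} = \frac{20381}{2} \approx 10191.0$)
$\frac{U}{Z} = \frac{84921}{\frac{20381}{2}} = 84921 \cdot \frac{2}{20381} = \frac{169842}{20381}$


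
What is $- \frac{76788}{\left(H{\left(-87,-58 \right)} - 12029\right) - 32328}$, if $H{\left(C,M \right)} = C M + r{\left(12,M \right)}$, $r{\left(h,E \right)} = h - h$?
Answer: $\frac{76788}{39311} \approx 1.9533$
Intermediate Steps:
$r{\left(h,E \right)} = 0$
$H{\left(C,M \right)} = C M$ ($H{\left(C,M \right)} = C M + 0 = C M$)
$- \frac{76788}{\left(H{\left(-87,-58 \right)} - 12029\right) - 32328} = - \frac{76788}{\left(\left(-87\right) \left(-58\right) - 12029\right) - 32328} = - \frac{76788}{\left(5046 - 12029\right) - 32328} = - \frac{76788}{-6983 - 32328} = - \frac{76788}{-39311} = \left(-76788\right) \left(- \frac{1}{39311}\right) = \frac{76788}{39311}$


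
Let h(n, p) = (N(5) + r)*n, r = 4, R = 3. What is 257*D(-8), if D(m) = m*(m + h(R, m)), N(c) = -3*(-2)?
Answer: -45232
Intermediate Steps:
N(c) = 6
h(n, p) = 10*n (h(n, p) = (6 + 4)*n = 10*n)
D(m) = m*(30 + m) (D(m) = m*(m + 10*3) = m*(m + 30) = m*(30 + m))
257*D(-8) = 257*(-8*(30 - 8)) = 257*(-8*22) = 257*(-176) = -45232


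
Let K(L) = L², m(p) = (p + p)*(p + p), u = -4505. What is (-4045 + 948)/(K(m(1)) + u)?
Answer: 3097/4489 ≈ 0.68991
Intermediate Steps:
m(p) = 4*p² (m(p) = (2*p)*(2*p) = 4*p²)
(-4045 + 948)/(K(m(1)) + u) = (-4045 + 948)/((4*1²)² - 4505) = -3097/((4*1)² - 4505) = -3097/(4² - 4505) = -3097/(16 - 4505) = -3097/(-4489) = -3097*(-1/4489) = 3097/4489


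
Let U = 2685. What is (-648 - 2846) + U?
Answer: -809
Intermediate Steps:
(-648 - 2846) + U = (-648 - 2846) + 2685 = -3494 + 2685 = -809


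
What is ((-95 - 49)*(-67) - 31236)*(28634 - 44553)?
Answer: 343659372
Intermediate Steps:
((-95 - 49)*(-67) - 31236)*(28634 - 44553) = (-144*(-67) - 31236)*(-15919) = (9648 - 31236)*(-15919) = -21588*(-15919) = 343659372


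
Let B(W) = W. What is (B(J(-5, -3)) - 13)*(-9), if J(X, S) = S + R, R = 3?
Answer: 117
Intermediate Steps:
J(X, S) = 3 + S (J(X, S) = S + 3 = 3 + S)
(B(J(-5, -3)) - 13)*(-9) = ((3 - 3) - 13)*(-9) = (0 - 13)*(-9) = -13*(-9) = 117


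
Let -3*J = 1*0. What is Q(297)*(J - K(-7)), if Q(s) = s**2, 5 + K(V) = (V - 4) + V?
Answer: 2028807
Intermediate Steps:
K(V) = -9 + 2*V (K(V) = -5 + ((V - 4) + V) = -5 + ((-4 + V) + V) = -5 + (-4 + 2*V) = -9 + 2*V)
J = 0 (J = -0/3 = -1/3*0 = 0)
Q(297)*(J - K(-7)) = 297**2*(0 - (-9 + 2*(-7))) = 88209*(0 - (-9 - 14)) = 88209*(0 - 1*(-23)) = 88209*(0 + 23) = 88209*23 = 2028807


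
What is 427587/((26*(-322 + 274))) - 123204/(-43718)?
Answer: -3089914979/9093344 ≈ -339.80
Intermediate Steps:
427587/((26*(-322 + 274))) - 123204/(-43718) = 427587/((26*(-48))) - 123204*(-1/43718) = 427587/(-1248) + 61602/21859 = 427587*(-1/1248) + 61602/21859 = -142529/416 + 61602/21859 = -3089914979/9093344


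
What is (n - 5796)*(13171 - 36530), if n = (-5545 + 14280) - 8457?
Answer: 128894962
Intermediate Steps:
n = 278 (n = 8735 - 8457 = 278)
(n - 5796)*(13171 - 36530) = (278 - 5796)*(13171 - 36530) = -5518*(-23359) = 128894962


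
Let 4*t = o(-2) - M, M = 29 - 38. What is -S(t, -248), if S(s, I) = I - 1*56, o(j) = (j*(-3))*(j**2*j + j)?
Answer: 304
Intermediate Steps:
o(j) = -3*j*(j + j**3) (o(j) = (-3*j)*(j**3 + j) = (-3*j)*(j + j**3) = -3*j*(j + j**3))
M = -9
t = -51/4 (t = (3*(-2)**2*(-1 - 1*(-2)**2) - 1*(-9))/4 = (3*4*(-1 - 1*4) + 9)/4 = (3*4*(-1 - 4) + 9)/4 = (3*4*(-5) + 9)/4 = (-60 + 9)/4 = (1/4)*(-51) = -51/4 ≈ -12.750)
S(s, I) = -56 + I (S(s, I) = I - 56 = -56 + I)
-S(t, -248) = -(-56 - 248) = -1*(-304) = 304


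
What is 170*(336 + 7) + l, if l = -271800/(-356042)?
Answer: 10380540410/178021 ≈ 58311.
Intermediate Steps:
l = 135900/178021 (l = -271800*(-1/356042) = 135900/178021 ≈ 0.76339)
170*(336 + 7) + l = 170*(336 + 7) + 135900/178021 = 170*343 + 135900/178021 = 58310 + 135900/178021 = 10380540410/178021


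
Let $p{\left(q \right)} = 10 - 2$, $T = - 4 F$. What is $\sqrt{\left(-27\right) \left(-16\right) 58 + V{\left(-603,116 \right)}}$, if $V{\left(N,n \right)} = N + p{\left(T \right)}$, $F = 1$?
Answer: $\sqrt{24461} \approx 156.4$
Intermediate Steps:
$T = -4$ ($T = \left(-4\right) 1 = -4$)
$p{\left(q \right)} = 8$ ($p{\left(q \right)} = 10 - 2 = 8$)
$V{\left(N,n \right)} = 8 + N$ ($V{\left(N,n \right)} = N + 8 = 8 + N$)
$\sqrt{\left(-27\right) \left(-16\right) 58 + V{\left(-603,116 \right)}} = \sqrt{\left(-27\right) \left(-16\right) 58 + \left(8 - 603\right)} = \sqrt{432 \cdot 58 - 595} = \sqrt{25056 - 595} = \sqrt{24461}$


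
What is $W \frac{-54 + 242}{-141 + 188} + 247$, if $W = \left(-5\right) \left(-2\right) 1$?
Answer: $287$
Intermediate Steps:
$W = 10$ ($W = 10 \cdot 1 = 10$)
$W \frac{-54 + 242}{-141 + 188} + 247 = 10 \frac{-54 + 242}{-141 + 188} + 247 = 10 \cdot \frac{188}{47} + 247 = 10 \cdot 188 \cdot \frac{1}{47} + 247 = 10 \cdot 4 + 247 = 40 + 247 = 287$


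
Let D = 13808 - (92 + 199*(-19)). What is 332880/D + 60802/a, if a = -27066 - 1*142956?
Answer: 645733381/34591569 ≈ 18.667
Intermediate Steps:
a = -170022 (a = -27066 - 142956 = -170022)
D = 17497 (D = 13808 - (92 - 3781) = 13808 - 1*(-3689) = 13808 + 3689 = 17497)
332880/D + 60802/a = 332880/17497 + 60802/(-170022) = 332880*(1/17497) + 60802*(-1/170022) = 332880/17497 - 707/1977 = 645733381/34591569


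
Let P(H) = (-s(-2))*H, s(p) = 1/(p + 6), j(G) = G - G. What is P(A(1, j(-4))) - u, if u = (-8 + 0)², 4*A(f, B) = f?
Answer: -1025/16 ≈ -64.063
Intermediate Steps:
j(G) = 0
A(f, B) = f/4
u = 64 (u = (-8)² = 64)
s(p) = 1/(6 + p)
P(H) = -H/4 (P(H) = (-1/(6 - 2))*H = (-1/4)*H = (-1*¼)*H = -H/4)
P(A(1, j(-4))) - u = -1/16 - 1*64 = -¼*¼ - 64 = -1/16 - 64 = -1025/16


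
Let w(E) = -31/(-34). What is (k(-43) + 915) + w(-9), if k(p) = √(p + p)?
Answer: 31141/34 + I*√86 ≈ 915.91 + 9.2736*I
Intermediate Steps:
w(E) = 31/34 (w(E) = -31*(-1/34) = 31/34)
k(p) = √2*√p (k(p) = √(2*p) = √2*√p)
(k(-43) + 915) + w(-9) = (√2*√(-43) + 915) + 31/34 = (√2*(I*√43) + 915) + 31/34 = (I*√86 + 915) + 31/34 = (915 + I*√86) + 31/34 = 31141/34 + I*√86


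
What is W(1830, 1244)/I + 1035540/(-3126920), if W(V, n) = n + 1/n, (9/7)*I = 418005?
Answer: -10349448548909/31616527329380 ≈ -0.32734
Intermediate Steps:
I = 325115 (I = (7/9)*418005 = 325115)
W(1830, 1244)/I + 1035540/(-3126920) = (1244 + 1/1244)/325115 + 1035540/(-3126920) = (1244 + 1/1244)*(1/325115) + 1035540*(-1/3126920) = (1547537/1244)*(1/325115) - 51777/156346 = 1547537/404443060 - 51777/156346 = -10349448548909/31616527329380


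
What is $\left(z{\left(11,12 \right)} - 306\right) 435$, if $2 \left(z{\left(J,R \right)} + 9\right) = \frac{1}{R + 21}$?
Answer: $- \frac{3014405}{22} \approx -1.3702 \cdot 10^{5}$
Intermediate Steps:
$z{\left(J,R \right)} = -9 + \frac{1}{2 \left(21 + R\right)}$ ($z{\left(J,R \right)} = -9 + \frac{1}{2 \left(R + 21\right)} = -9 + \frac{1}{2 \left(21 + R\right)}$)
$\left(z{\left(11,12 \right)} - 306\right) 435 = \left(\frac{-377 - 216}{2 \left(21 + 12\right)} - 306\right) 435 = \left(\frac{-377 - 216}{2 \cdot 33} - 306\right) 435 = \left(\frac{1}{2} \cdot \frac{1}{33} \left(-593\right) - 306\right) 435 = \left(- \frac{593}{66} - 306\right) 435 = \left(- \frac{20789}{66}\right) 435 = - \frac{3014405}{22}$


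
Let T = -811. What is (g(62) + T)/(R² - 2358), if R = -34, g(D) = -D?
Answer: 873/1202 ≈ 0.72629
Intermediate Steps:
(g(62) + T)/(R² - 2358) = (-1*62 - 811)/((-34)² - 2358) = (-62 - 811)/(1156 - 2358) = -873/(-1202) = -873*(-1/1202) = 873/1202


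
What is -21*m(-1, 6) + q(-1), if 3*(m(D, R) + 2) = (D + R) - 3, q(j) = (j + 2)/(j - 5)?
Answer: 167/6 ≈ 27.833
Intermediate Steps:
q(j) = (2 + j)/(-5 + j)
m(D, R) = -3 + D/3 + R/3 (m(D, R) = -2 + ((D + R) - 3)/3 = -2 + (-3 + D + R)/3 = -2 + (-1 + D/3 + R/3) = -3 + D/3 + R/3)
-21*m(-1, 6) + q(-1) = -21*(-3 + (⅓)*(-1) + (⅓)*6) + (2 - 1)/(-5 - 1) = -21*(-3 - ⅓ + 2) + 1/(-6) = -21*(-4/3) - ⅙*1 = 28 - ⅙ = 167/6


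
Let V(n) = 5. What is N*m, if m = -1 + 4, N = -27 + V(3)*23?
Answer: 264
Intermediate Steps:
N = 88 (N = -27 + 5*23 = -27 + 115 = 88)
m = 3
N*m = 88*3 = 264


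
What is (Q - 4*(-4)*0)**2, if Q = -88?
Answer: 7744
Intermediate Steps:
(Q - 4*(-4)*0)**2 = (-88 - 4*(-4)*0)**2 = (-88 + 16*0)**2 = (-88 + 0)**2 = (-88)**2 = 7744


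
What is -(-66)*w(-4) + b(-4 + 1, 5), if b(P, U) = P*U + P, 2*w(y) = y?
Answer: -150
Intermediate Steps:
w(y) = y/2
b(P, U) = P + P*U
-(-66)*w(-4) + b(-4 + 1, 5) = -(-66)*(½)*(-4) + (-4 + 1)*(1 + 5) = -(-66)*(-2) - 3*6 = -66*2 - 18 = -132 - 18 = -150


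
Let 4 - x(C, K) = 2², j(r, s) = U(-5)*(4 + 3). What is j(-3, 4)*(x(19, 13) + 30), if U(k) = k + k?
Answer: -2100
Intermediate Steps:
U(k) = 2*k
j(r, s) = -70 (j(r, s) = (2*(-5))*(4 + 3) = -10*7 = -70)
x(C, K) = 0 (x(C, K) = 4 - 1*2² = 4 - 1*4 = 4 - 4 = 0)
j(-3, 4)*(x(19, 13) + 30) = -70*(0 + 30) = -70*30 = -2100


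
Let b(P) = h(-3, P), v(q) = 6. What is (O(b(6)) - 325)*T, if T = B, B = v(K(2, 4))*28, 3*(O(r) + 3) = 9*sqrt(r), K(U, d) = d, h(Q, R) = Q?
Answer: -55104 + 504*I*sqrt(3) ≈ -55104.0 + 872.95*I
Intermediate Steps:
b(P) = -3
O(r) = -3 + 3*sqrt(r) (O(r) = -3 + (9*sqrt(r))/3 = -3 + 3*sqrt(r))
B = 168 (B = 6*28 = 168)
T = 168
(O(b(6)) - 325)*T = ((-3 + 3*sqrt(-3)) - 325)*168 = ((-3 + 3*(I*sqrt(3))) - 325)*168 = ((-3 + 3*I*sqrt(3)) - 325)*168 = (-328 + 3*I*sqrt(3))*168 = -55104 + 504*I*sqrt(3)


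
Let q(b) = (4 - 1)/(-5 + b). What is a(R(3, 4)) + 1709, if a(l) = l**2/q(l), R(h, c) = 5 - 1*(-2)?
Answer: 5225/3 ≈ 1741.7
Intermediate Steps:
q(b) = 3/(-5 + b)
R(h, c) = 7 (R(h, c) = 5 + 2 = 7)
a(l) = l**2*(-5/3 + l/3) (a(l) = l**2/((3/(-5 + l))) = l**2*(-5/3 + l/3))
a(R(3, 4)) + 1709 = (1/3)*7**2*(-5 + 7) + 1709 = (1/3)*49*2 + 1709 = 98/3 + 1709 = 5225/3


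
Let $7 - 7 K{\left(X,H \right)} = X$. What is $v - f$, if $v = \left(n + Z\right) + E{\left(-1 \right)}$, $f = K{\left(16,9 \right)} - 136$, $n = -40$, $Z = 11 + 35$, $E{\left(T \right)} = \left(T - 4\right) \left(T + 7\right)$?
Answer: $\frac{793}{7} \approx 113.29$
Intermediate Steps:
$E{\left(T \right)} = \left(-4 + T\right) \left(7 + T\right)$
$Z = 46$
$K{\left(X,H \right)} = 1 - \frac{X}{7}$
$f = - \frac{961}{7}$ ($f = \left(1 - \frac{16}{7}\right) - 136 = - \frac{9}{7} - 136 = - \frac{961}{7} \approx -137.29$)
$v = -24$ ($v = \left(-40 + 46\right) + \left(-28 + \left(-1\right)^{2} + 3 \left(-1\right)\right) = 6 - 30 = -24$)
$v - f = -24 - - \frac{961}{7} = -24 + \frac{961}{7} = \frac{793}{7}$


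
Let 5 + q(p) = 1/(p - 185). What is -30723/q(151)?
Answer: 18326/3 ≈ 6108.7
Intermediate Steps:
q(p) = -5 + 1/(-185 + p) (q(p) = -5 + 1/(p - 185) = -5 + 1/(-185 + p))
-30723/q(151) = -30723*(-185 + 151)/(926 - 5*151) = -30723*(-34/(926 - 755)) = -30723/((-1/34*171)) = -30723/(-171/34) = -30723*(-34/171) = 18326/3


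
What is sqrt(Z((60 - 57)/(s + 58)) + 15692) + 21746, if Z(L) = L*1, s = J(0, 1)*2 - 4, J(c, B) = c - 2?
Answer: 21746 + sqrt(1569206)/10 ≈ 21871.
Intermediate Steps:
J(c, B) = -2 + c
s = -8 (s = (-2 + 0)*2 - 4 = -2*2 - 4 = -4 - 4 = -8)
Z(L) = L
sqrt(Z((60 - 57)/(s + 58)) + 15692) + 21746 = sqrt((60 - 57)/(-8 + 58) + 15692) + 21746 = sqrt(3/50 + 15692) + 21746 = sqrt(784603/50) + 21746 = sqrt(1569206)/10 + 21746 = 21746 + sqrt(1569206)/10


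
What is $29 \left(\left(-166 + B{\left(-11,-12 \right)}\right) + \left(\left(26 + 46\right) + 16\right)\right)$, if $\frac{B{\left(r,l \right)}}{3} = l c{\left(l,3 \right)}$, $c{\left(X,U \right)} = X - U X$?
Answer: $-27318$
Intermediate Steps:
$c{\left(X,U \right)} = X - U X$
$B{\left(r,l \right)} = - 6 l^{2}$ ($B{\left(r,l \right)} = 3 l l \left(1 - 3\right) = 3 l l \left(-2\right) = 3 l \left(- 2 l\right) = 3 \left(- 2 l^{2}\right) = - 6 l^{2}$)
$29 \left(\left(-166 + B{\left(-11,-12 \right)}\right) + \left(\left(26 + 46\right) + 16\right)\right) = 29 \left(\left(-166 - 6 \left(-12\right)^{2}\right) + \left(\left(26 + 46\right) + 16\right)\right) = 29 \left(\left(-166 - 864\right) + \left(72 + 16\right)\right) = 29 \left(\left(-166 - 864\right) + 88\right) = 29 \left(-1030 + 88\right) = 29 \left(-942\right) = -27318$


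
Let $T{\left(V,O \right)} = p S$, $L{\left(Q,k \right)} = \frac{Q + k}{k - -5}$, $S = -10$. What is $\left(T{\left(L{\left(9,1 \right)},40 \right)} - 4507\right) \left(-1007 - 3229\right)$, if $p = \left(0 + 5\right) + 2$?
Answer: $19388172$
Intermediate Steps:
$p = 7$ ($p = 5 + 2 = 7$)
$L{\left(Q,k \right)} = \frac{Q + k}{5 + k}$ ($L{\left(Q,k \right)} = \frac{Q + k}{k + 5} = \frac{Q + k}{5 + k}$)
$T{\left(V,O \right)} = -70$ ($T{\left(V,O \right)} = 7 \left(-10\right) = -70$)
$\left(T{\left(L{\left(9,1 \right)},40 \right)} - 4507\right) \left(-1007 - 3229\right) = \left(-70 - 4507\right) \left(-1007 - 3229\right) = \left(-4577\right) \left(-4236\right) = 19388172$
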